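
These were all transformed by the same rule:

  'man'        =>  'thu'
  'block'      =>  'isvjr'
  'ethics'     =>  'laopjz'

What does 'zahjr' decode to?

Compare letters: m→t is +7, a→h is +7, n→u is +7 — a constant shift. Every letter moves 7 places later in the alphabet, wrapping around z→a.
Decoding zahjr: z−7=s, a−7=t, h−7=a, j−7=c, r−7=k.

stack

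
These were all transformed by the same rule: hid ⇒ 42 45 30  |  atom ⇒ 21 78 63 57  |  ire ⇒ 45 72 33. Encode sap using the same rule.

75 21 66

The formula is n = 3×(alphabet index, a=1) + 18.
For sap: s=19→75, a=1→21, p=16→66.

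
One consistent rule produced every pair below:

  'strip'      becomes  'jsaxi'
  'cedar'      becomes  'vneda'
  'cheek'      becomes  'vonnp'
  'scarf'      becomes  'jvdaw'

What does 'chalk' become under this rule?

s(18)→j(9) and t(19)→s(18) fit y≡9x+3 (mod 26); the inverse of 9 mod 26 is 3. Treating letters as 0–25, the rule is x ↦ 9x + 3 (mod 26).
For chalk: c(2)→9·2+3≡21=v; h(7)→9·7+3≡14=o; a(0)→9·0+3≡3=d; l(11)→9·11+3≡24=y; k(10)→9·10+3≡15=p (all mod 26).

vodyp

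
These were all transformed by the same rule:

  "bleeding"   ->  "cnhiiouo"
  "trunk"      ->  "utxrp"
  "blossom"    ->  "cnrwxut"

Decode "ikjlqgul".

In bleeding: b→c is +1, l→n is +2, e→h is +3, e→i is +4 — the shift increases by 1 each position. The shift increases by 1 at each position, starting from +1: 1, 2, 3, ….
Reversing it on ikjlqgul: i−1=h, k−2=i, j−3=g, l−4=h, q−5=l, g−6=a, u−7=n, l−8=d.

highland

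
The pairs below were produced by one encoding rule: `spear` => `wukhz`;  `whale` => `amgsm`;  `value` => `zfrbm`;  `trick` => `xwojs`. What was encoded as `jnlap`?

In spear: s→w is +4, p→u is +5, e→k is +6, a→h is +7 — the shift increases by 1 each position. Each letter shifts forward by (position + 4), i.e. 4, 5, 6, … — the shift grows by one for each successive letter.
Reversing it on jnlap: j−4=f, n−5=i, l−6=f, a−7=t, p−8=h.

fifth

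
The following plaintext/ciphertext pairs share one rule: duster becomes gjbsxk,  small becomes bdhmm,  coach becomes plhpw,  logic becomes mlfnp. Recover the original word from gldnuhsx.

dominate

Each letter's alphabet position (a=0..z=25) is mapped through 17·x+7 mod 26 — an affine cipher.
Reversing it on gldnuhsx: g(6)→23·(6−7)≡3=d; l(11)→23·(11−7)≡14=o; d(3)→23·(3−7)≡12=m; n(13)→23·(13−7)≡8=i; u(20)→23·(20−7)≡13=n; h(7)→23·(7−7)≡0=a; s(18)→23·(18−7)≡19=t; x(23)→23·(23−7)≡4=e (all mod 26).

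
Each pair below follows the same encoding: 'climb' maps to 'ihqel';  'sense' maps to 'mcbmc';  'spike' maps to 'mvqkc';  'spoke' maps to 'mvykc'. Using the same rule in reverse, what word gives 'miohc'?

c(2)→i(8) and l(11)→h(7) fit y≡23x+14 (mod 26); the inverse of 23 mod 26 is 17. Each letter's alphabet position (a=0..z=25) is mapped through 23·x+14 mod 26 — an affine cipher.
Undoing it on miohc: m(12)→17·(12−14)≡18=s; i(8)→17·(8−14)≡2=c; o(14)→17·(14−14)≡0=a; h(7)→17·(7−14)≡11=l; c(2)→17·(2−14)≡4=e (all mod 26).

scale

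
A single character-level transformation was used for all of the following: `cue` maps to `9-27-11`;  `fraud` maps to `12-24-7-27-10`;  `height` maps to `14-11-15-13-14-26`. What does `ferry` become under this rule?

12-11-24-24-31

c is letter #3 and maps to 9: an offset of 6. Letters become their 1-based position plus 6 (so a→7, b→8, …).
On ferry: f=6→12, e=5→11, r=18→24, r=18→24, y=25→31.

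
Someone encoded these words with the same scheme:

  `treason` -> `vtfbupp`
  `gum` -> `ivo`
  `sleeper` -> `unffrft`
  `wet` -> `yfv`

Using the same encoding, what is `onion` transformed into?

Two shifts are in play — +1 for a/e/i/o/u, +2 for every other letter.
For onion: o(vowel)+1=p, n(cons)+2=p, i(vowel)+1=j, o(vowel)+1=p, n(cons)+2=p.

ppjpp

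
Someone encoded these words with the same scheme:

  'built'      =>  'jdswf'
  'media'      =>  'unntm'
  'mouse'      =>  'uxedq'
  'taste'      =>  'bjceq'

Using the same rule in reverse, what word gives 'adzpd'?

super

In built: b→j is +8, u→d is +9, i→s is +10, l→w is +11 — the shift increases by 1 each position. Letter i (0-indexed) is shifted by i+8, so successive shifts are 8, 9, 10, ….
Decoding adzpd: a−8=s, d−9=u, z−10=p, p−11=e, d−12=r.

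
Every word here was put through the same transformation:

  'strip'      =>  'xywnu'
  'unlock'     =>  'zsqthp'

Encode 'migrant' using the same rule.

rnlwfsy

Compare letters: s→x is +5, t→y is +5, r→w is +5 — a constant shift. Each letter is shifted forward by 5 in the alphabet (a Caesar shift of +5).
Applying it to migrant: m+5=r, i+5=n, g+5=l, r+5=w, a+5=f, n+5=s, t+5=y.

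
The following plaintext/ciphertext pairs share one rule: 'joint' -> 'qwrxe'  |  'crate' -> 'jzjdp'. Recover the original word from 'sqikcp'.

Letter i (0-indexed) is shifted by i+7, so successive shifts are 7, 8, 9, ….
Reversing it on sqikcp: s−7=l, q−8=i, i−9=z, k−10=a, c−11=r, p−12=d.

lizard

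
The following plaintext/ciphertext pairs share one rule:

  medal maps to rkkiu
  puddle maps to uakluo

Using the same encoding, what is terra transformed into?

ykyzj

Letter i (0-indexed) is shifted by i+5, so successive shifts are 5, 6, 7, ….
Applying it to terra: t+5=y, e+6=k, r+7=y, r+8=z, a+9=j.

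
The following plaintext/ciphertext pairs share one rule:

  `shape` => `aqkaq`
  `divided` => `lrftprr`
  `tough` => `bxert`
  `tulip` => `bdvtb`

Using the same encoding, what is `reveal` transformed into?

Letter i (0-indexed) is shifted by i+8, so successive shifts are 8, 9, 10, ….
For reveal: r+8=z, e+9=n, v+10=f, e+11=p, a+12=m, l+13=y.

znfpmy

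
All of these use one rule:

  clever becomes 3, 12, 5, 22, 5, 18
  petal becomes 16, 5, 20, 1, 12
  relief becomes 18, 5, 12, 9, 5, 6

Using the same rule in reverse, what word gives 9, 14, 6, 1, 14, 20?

c is letter #3 and maps to 3: an offset of 0. Letters become their 1-indexed alphabet positions: a=1 … z=26.
Decoding 9, 14, 6, 1, 14, 20: 9=i, 14=n, 6=f, 1=a, 14=n, 20=t.

infant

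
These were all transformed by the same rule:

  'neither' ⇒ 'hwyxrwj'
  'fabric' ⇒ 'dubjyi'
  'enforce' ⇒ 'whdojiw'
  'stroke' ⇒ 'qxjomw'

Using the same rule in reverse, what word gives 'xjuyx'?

n(13)→h(7) and e(4)→w(22) fit y≡7x+20 (mod 26); the inverse of 7 mod 26 is 15. Each letter's alphabet position (a=0..z=25) is mapped through 7·x+20 mod 26 — an affine cipher.
Undoing it on xjuyx: x(23)→15·(23−20)≡19=t; j(9)→15·(9−20)≡17=r; u(20)→15·(20−20)≡0=a; y(24)→15·(24−20)≡8=i; x(23)→15·(23−20)≡19=t (all mod 26).

trait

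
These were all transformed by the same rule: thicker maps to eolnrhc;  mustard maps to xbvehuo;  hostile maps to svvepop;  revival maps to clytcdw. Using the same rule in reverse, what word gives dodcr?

Shifts by position in thicker: pos 0: t→e (+11), pos 1: h→o (+7), pos 2: i→l (+3), pos 3: c→n (+11), pos 4: k→r (+7), pos 5: e→h (+3) — repeating every 3. The shifts repeat in a cycle of length 3: positions 0,1,… shift by +11, +7, +3, then the pattern repeats.
Undoing it on dodcr: d−11=s, o−7=h, d−3=a, c−11=r, r−7=k.

shark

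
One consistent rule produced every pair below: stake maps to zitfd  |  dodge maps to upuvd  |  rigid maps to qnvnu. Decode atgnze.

Each letter's alphabet position (a=0..z=25) is mapped through 9·x+19 mod 26 — an affine cipher.
Reversing it on atgnze: a(0)→3·(0−19)≡21=v; t(19)→3·(19−19)≡0=a; g(6)→3·(6−19)≡13=n; n(13)→3·(13−19)≡8=i; z(25)→3·(25−19)≡18=s; e(4)→3·(4−19)≡7=h (all mod 26).

vanish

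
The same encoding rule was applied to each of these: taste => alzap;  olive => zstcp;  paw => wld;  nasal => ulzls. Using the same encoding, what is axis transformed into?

Vowels shift forward by 11 and consonants shift forward by 7.
For axis: a(vowel)+11=l, x(cons)+7=e, i(vowel)+11=t, s(cons)+7=z.

letz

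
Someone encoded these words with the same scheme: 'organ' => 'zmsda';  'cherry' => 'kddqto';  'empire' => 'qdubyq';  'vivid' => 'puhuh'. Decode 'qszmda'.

orange

The word is reversed, then every letter is shifted forward by 12.
Undoing it on qszmda: shift back: q−12=e, s−12=g, z−12=n, m−12=a, d−12=r, a−12=o → egnaro; then reverse → orange.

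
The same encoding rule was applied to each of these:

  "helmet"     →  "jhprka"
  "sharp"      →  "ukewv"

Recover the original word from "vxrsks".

tunnel

In helmet: h→j is +2, e→h is +3, l→p is +4, m→r is +5 — the shift increases by 1 each position. Letter i (0-indexed) is shifted by i+2, so successive shifts are 2, 3, 4, ….
Undoing it on vxrsks: v−2=t, x−3=u, r−4=n, s−5=n, k−6=e, s−7=l.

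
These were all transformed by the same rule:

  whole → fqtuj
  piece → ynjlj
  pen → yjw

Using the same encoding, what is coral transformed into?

The shift depends on letter class: consonant w→f is +9, but vowel o→t is +5. Two shifts are in play — +5 for a/e/i/o/u, +9 for every other letter.
On coral: c(cons)+9=l, o(vowel)+5=t, r(cons)+9=a, a(vowel)+5=f, l(cons)+9=u.

ltafu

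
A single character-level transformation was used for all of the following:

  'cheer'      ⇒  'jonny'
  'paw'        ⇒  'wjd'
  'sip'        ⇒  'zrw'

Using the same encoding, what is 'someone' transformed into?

zxtnxun

Vowels shift forward by 9 and consonants shift forward by 7.
For someone: s(cons)+7=z, o(vowel)+9=x, m(cons)+7=t, e(vowel)+9=n, o(vowel)+9=x, n(cons)+7=u, e(vowel)+9=n.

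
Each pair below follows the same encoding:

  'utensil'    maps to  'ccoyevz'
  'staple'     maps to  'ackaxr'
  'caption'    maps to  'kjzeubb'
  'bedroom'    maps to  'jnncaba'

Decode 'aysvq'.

spike

Letter i (0-indexed) is shifted by i+8, so successive shifts are 8, 9, 10, ….
Reversing it on aysvq: a−8=s, y−9=p, s−10=i, v−11=k, q−12=e.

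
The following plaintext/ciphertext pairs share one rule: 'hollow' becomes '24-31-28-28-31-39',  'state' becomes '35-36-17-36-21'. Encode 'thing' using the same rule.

h is letter #8 and maps to 24: an offset of 16. The number is (letter's place in the alphabet, a=1) + 16.
For thing: t=20→36, h=8→24, i=9→25, n=14→30, g=7→23.

36-24-25-30-23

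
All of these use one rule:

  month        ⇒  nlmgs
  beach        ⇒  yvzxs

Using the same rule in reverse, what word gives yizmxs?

branch

Each pair mirrors across the alphabet (m↔n, o↔l, n↔m): positions sum to 25. Letters are reflected about the middle of the alphabet (position → 25−position): Atbash.
Undoing it on yizmxs: y↔b, i↔r, z↔a, m↔n, x↔c, s↔h.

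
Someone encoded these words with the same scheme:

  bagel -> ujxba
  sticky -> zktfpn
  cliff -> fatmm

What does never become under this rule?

wbgbo

b(1)→u(20) and a(0)→j(9) fit y≡11x+9 (mod 26); the inverse of 11 mod 26 is 19. Treating letters as 0–25, the rule is x ↦ 11x + 9 (mod 26).
Applying it to never: n(13)→11·13+9≡22=w; e(4)→11·4+9≡1=b; v(21)→11·21+9≡6=g; e(4)→11·4+9≡1=b; r(17)→11·17+9≡14=o (all mod 26).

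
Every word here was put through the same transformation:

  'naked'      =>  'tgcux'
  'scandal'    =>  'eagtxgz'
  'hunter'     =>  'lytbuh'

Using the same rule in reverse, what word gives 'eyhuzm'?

This is an affine cipher: with a=0,…,z=25, each position x becomes (23x+6) mod 26.
Decoding eyhuzm: e(4)→17·(4−6)≡18=s; y(24)→17·(24−6)≡20=u; h(7)→17·(7−6)≡17=r; u(20)→17·(20−6)≡4=e; z(25)→17·(25−6)≡11=l; m(12)→17·(12−6)≡24=y (all mod 26).

surely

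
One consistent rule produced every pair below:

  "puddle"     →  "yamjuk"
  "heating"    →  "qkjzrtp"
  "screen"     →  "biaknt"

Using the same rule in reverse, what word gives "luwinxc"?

A repeating key of period 2 is used — shifts +9, +6 over and over.
Undoing it on luwinxc: l−9=c, u−6=o, w−9=n, i−6=c, n−9=e, x−6=r, c−9=t.

concert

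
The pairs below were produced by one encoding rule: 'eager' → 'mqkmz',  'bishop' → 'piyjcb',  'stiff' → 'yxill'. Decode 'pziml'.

e(4)→m(12) and a(0)→q(16) fit y≡25x+16 (mod 26); the inverse of 25 mod 26 is 25. Each letter's alphabet position (a=0..z=25) is mapped through 25·x+16 mod 26 — an affine cipher.
Reversing it on pziml: p(15)→25·(15−16)≡1=b; z(25)→25·(25−16)≡17=r; i(8)→25·(8−16)≡8=i; m(12)→25·(12−16)≡4=e; l(11)→25·(11−16)≡5=f (all mod 26).

brief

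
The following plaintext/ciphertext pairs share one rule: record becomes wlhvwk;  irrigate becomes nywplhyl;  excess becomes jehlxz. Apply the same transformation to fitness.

Shifts by position in record: pos 0: r→w (+5), pos 1: e→l (+7), pos 2: c→h (+5), pos 3: o→v (+7) — repeating every 2. It's a Vigenère-style cipher with numeric key [5,7]: position i shifts by key[i mod 2].
For fitness: f+5=k, i+7=p, t+5=y, n+7=u, e+5=j, s+7=z, s+5=x.

kpyujzx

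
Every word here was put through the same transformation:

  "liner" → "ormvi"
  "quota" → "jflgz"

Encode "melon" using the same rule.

nvolm

Each pair mirrors across the alphabet (l↔o, i↔r, n↔m): positions sum to 25. This is the alphabet-reversal cipher (Atbash): a becomes z, b becomes y, etc.
On melon: m↔n, e↔v, l↔o, o↔l, n↔m.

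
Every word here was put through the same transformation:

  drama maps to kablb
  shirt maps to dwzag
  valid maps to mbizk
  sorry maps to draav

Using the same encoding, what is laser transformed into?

d(3)→k(10) and r(17)→a(0) fit y≡3x+1 (mod 26); the inverse of 3 mod 26 is 9. Each letter's alphabet position (a=0..z=25) is mapped through 3·x+1 mod 26 — an affine cipher.
Applying it to laser: l(11)→3·11+1≡8=i; a(0)→3·0+1≡1=b; s(18)→3·18+1≡3=d; e(4)→3·4+1≡13=n; r(17)→3·17+1≡0=a (all mod 26).

ibdna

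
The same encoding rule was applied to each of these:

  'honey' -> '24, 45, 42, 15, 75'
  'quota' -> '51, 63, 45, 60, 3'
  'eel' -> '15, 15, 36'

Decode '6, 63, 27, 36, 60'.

The formula is n = 3×(alphabet index, a=1).
Undoing it on 6, 63, 27, 36, 60: 6→(6−0)÷3=2=b, 63→(63−0)÷3=21=u, 27→(27−0)÷3=9=i, 36→(36−0)÷3=12=l, 60→(60−0)÷3=20=t.

built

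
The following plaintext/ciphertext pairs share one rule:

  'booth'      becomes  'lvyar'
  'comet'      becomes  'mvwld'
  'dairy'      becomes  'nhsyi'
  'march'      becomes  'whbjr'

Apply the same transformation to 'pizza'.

Shifts by position in booth: pos 0: b→l (+10), pos 1: o→v (+7), pos 2: o→y (+10), pos 3: t→a (+7) — repeating every 2. A repeating key of period 2 is used — shifts +10, +7 over and over.
Applying it to pizza: p+10=z, i+7=p, z+10=j, z+7=g, a+10=k.

zpjgk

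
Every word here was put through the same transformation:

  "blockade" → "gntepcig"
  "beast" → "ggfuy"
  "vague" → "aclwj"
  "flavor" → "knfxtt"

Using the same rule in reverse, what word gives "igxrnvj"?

despite

The shifts repeat in a cycle of length 2: positions 0,1,… shift by +5, +2, then the pattern repeats.
Decoding igxrnvj: i−5=d, g−2=e, x−5=s, r−2=p, n−5=i, v−2=t, j−5=e.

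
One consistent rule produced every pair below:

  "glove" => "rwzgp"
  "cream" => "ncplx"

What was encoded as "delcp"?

Compare letters: g→r is +11, l→w is +11, o→z is +11 — a constant shift. Every letter moves 11 places later in the alphabet, wrapping around z→a.
Decoding delcp: d−11=s, e−11=t, l−11=a, c−11=r, p−11=e.

stare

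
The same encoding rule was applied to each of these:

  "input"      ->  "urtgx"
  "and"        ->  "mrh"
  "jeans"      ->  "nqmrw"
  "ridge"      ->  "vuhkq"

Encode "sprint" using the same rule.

wtvurx

Two shifts are in play — +12 for a/e/i/o/u, +4 for every other letter.
For sprint: s(cons)+4=w, p(cons)+4=t, r(cons)+4=v, i(vowel)+12=u, n(cons)+4=r, t(cons)+4=x.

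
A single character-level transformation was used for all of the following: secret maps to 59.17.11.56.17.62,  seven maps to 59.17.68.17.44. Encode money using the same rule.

s(#19)→59 and e(#5)→17: differences scale by 3, so n = 3·pos + 2. Each letter becomes 3×(its alphabet position, a=1..z=26) + 2.
On money: m=13→41, o=15→47, n=14→44, e=5→17, y=25→77.

41.47.44.17.77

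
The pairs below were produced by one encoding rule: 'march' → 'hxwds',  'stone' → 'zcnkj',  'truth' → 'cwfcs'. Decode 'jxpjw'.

eager

m(12)→h(7) and a(0)→x(23) fit y≡3x+23 (mod 26); the inverse of 3 mod 26 is 9. Each letter's alphabet position (a=0..z=25) is mapped through 3·x+23 mod 26 — an affine cipher.
Undoing it on jxpjw: j(9)→9·(9−23)≡4=e; x(23)→9·(23−23)≡0=a; p(15)→9·(15−23)≡6=g; j(9)→9·(9−23)≡4=e; w(22)→9·(22−23)≡17=r (all mod 26).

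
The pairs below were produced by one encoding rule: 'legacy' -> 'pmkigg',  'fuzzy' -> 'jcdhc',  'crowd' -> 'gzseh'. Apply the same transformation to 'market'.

A repeating key of period 2 is used — shifts +4, +8 over and over.
Applying it to market: m+4=q, a+8=i, r+4=v, k+8=s, e+4=i, t+8=b.

qivsib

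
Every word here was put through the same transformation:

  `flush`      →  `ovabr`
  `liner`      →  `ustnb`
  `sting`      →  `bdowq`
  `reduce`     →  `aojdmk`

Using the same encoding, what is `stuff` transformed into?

bdaop

Shifts by position in flush: pos 0: f→o (+9), pos 1: l→v (+10), pos 2: u→a (+6), pos 3: s→b (+9), pos 4: h→r (+10) — repeating every 3. The shifts repeat in a cycle of length 3: positions 0,1,… shift by +9, +10, +6, then the pattern repeats.
On stuff: s+9=b, t+10=d, u+6=a, f+9=o, f+10=p.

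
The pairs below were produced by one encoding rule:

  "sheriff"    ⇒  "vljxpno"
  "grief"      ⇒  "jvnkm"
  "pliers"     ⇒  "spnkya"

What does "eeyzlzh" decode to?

battery

Letter i (0-indexed) is shifted by i+3, so successive shifts are 3, 4, 5, ….
Decoding eeyzlzh: e−3=b, e−4=a, y−5=t, z−6=t, l−7=e, z−8=r, h−9=y.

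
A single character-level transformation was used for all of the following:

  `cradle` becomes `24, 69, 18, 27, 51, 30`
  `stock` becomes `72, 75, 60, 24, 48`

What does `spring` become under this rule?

72, 63, 69, 42, 57, 36

c(#3)→24 and r(#18)→69: differences scale by 3, so n = 3·pos + 15. The formula is n = 3×(alphabet index, a=1) + 15.
For spring: s=19→72, p=16→63, r=18→69, i=9→42, n=14→57, g=7→36.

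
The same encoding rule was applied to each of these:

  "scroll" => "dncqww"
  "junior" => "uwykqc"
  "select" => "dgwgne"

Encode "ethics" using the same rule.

The shift depends on letter class: consonant s→d is +11, but vowel o→q is +2. Two shifts are in play — +2 for a/e/i/o/u, +11 for every other letter.
Applying it to ethics: e(vowel)+2=g, t(cons)+11=e, h(cons)+11=s, i(vowel)+2=k, c(cons)+11=n, s(cons)+11=d.

gesknd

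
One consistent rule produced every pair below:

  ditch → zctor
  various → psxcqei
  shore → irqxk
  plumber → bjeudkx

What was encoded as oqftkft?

This is an affine cipher: with a=0,…,z=25, each position x becomes (11x+18) mod 26.
Reversing it on oqftkft: o(14)→19·(14−18)≡2=c; q(16)→19·(16−18)≡14=o; f(5)→19·(5−18)≡13=n; t(19)→19·(19−18)≡19=t; k(10)→19·(10−18)≡4=e; f(5)→19·(5−18)≡13=n; t(19)→19·(19−18)≡19=t (all mod 26).

content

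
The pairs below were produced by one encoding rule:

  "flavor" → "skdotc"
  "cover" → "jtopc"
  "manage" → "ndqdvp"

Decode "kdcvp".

Treating letters as 0–25, the rule is x ↦ 3x + 3 (mod 26).
Undoing it on kdcvp: k(10)→9·(10−3)≡11=l; d(3)→9·(3−3)≡0=a; c(2)→9·(2−3)≡17=r; v(21)→9·(21−3)≡6=g; p(15)→9·(15−3)≡4=e (all mod 26).

large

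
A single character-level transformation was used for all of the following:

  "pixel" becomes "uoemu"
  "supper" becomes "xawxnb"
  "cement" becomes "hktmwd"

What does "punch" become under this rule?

uaukq

In pixel: p→u is +5, i→o is +6, x→e is +7, e→m is +8 — the shift increases by 1 each position. Letter i (0-indexed) is shifted by i+5, so successive shifts are 5, 6, 7, ….
For punch: p+5=u, u+6=a, n+7=u, c+8=k, h+9=q.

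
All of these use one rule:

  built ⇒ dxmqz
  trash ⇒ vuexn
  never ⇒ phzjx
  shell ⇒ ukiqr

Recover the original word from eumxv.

crisp

Letter i (0-indexed) is shifted by i+2, so successive shifts are 2, 3, 4, ….
Decoding eumxv: e−2=c, u−3=r, m−4=i, x−5=s, v−6=p.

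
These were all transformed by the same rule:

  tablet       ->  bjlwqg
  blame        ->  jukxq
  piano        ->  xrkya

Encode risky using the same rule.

In tablet: t→b is +8, a→j is +9, b→l is +10, l→w is +11 — the shift increases by 1 each position. Letter i (0-indexed) is shifted by i+8, so successive shifts are 8, 9, 10, ….
For risky: r+8=z, i+9=r, s+10=c, k+11=v, y+12=k.

zrcvk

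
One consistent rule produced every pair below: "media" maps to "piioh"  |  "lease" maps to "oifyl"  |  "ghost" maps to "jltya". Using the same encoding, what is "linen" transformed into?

In media: m→p is +3, e→i is +4, d→i is +5, i→o is +6 — the shift increases by 1 each position. The shift increases by 1 at each position, starting from +3: 3, 4, 5, ….
On linen: l+3=o, i+4=m, n+5=s, e+6=k, n+7=u.

omsku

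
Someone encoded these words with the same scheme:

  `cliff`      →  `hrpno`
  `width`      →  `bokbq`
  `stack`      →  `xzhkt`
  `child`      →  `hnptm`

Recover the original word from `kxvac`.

frost

The shift increases by 1 at each position, starting from +5: 5, 6, 7, ….
Reversing it on kxvac: k−5=f, x−6=r, v−7=o, a−8=s, c−9=t.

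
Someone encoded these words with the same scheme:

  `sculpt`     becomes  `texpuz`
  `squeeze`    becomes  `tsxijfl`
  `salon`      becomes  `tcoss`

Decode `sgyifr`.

The shift increases by 1 at each position, starting from +1: 1, 2, 3, ….
Undoing it on sgyifr: s−1=r, g−2=e, y−3=v, i−4=e, f−5=a, r−6=l.

reveal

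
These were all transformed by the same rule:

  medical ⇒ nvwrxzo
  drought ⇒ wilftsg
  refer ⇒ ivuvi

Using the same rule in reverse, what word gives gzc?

Each letter is replaced by its mirror in the alphabet: a↔z, b↔y, c↔x, and so on (the Atbash cipher).
Undoing it on gzc: g↔t, z↔a, c↔x.

tax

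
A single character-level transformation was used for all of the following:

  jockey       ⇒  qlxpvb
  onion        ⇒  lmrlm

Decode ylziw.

board

This is the alphabet-reversal cipher (Atbash): a becomes z, b becomes y, etc.
Reversing it on ylziw: y↔b, l↔o, z↔a, i↔r, w↔d.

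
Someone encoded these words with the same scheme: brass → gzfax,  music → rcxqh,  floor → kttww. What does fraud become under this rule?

kzfci

A repeating key of period 2 is used — shifts +5, +8 over and over.
Applying it to fraud: f+5=k, r+8=z, a+5=f, u+8=c, d+5=i.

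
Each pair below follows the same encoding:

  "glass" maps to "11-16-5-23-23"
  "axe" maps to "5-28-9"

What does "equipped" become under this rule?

9-21-25-13-20-20-9-8

g is letter #7 and maps to 11: an offset of 4. Each letter is replaced by its alphabet position (a=1..z=26) + 4.
On equipped: e=5→9, q=17→21, u=21→25, i=9→13, p=16→20, p=16→20, e=5→9, d=4→8.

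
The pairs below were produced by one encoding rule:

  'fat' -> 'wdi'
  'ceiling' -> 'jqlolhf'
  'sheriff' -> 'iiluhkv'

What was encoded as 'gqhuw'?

trend

Read the word backwards and shift each letter +3.
Undoing it on gqhuw: shift back: g−3=d, q−3=n, h−3=e, u−3=r, w−3=t → dnert; then reverse → trend.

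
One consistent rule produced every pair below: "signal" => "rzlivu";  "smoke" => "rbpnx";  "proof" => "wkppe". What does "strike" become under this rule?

rykznx

s(18)→r(17) and i(8)→z(25) fit y≡7x+21 (mod 26); the inverse of 7 mod 26 is 15. This is an affine cipher: with a=0,…,z=25, each position x becomes (7x+21) mod 26.
On strike: s(18)→7·18+21≡17=r; t(19)→7·19+21≡24=y; r(17)→7·17+21≡10=k; i(8)→7·8+21≡25=z; k(10)→7·10+21≡13=n; e(4)→7·4+21≡23=x (all mod 26).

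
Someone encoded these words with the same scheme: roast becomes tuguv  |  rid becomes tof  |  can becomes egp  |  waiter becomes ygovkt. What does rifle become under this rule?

The rule splits by letter class: vowels +6, consonants +2.
On rifle: r(cons)+2=t, i(vowel)+6=o, f(cons)+2=h, l(cons)+2=n, e(vowel)+6=k.

tohnk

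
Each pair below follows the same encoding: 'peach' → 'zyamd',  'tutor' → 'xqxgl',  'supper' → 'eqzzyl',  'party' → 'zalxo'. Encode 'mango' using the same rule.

This is an affine cipher: with a=0,…,z=25, each position x becomes (19x+0) mod 26.
Applying it to mango: m(12)→19·12+0≡20=u; a(0)→19·0+0≡0=a; n(13)→19·13+0≡13=n; g(6)→19·6+0≡10=k; o(14)→19·14+0≡6=g (all mod 26).

uankg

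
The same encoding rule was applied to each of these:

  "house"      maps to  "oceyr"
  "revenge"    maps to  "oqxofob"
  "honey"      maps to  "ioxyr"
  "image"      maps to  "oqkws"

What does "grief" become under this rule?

posbq

The output letters match the input read backwards, each shifted +10: house reversed is esuoh. Read the word backwards and shift each letter +10.
Applying it to grief: reverse → feirg; then shift: f+10=p, e+10=o, i+10=s, r+10=b, g+10=q.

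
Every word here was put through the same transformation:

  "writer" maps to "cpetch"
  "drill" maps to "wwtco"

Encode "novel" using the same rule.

wpgzy

The output letters match the input read backwards, each shifted +11: writer reversed is retirw. Two steps: reverse the string, then apply a Caesar shift of +11.
For novel: reverse → levon; then shift: l+11=w, e+11=p, v+11=g, o+11=z, n+11=y.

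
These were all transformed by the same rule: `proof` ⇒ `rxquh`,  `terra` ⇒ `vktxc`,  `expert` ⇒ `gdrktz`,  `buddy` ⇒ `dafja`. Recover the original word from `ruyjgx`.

Shifts by position in proof: pos 0: p→r (+2), pos 1: r→x (+6), pos 2: o→q (+2), pos 3: o→u (+6) — repeating every 2. It's a Vigenère-style cipher with numeric key [2,6]: position i shifts by key[i mod 2].
Decoding ruyjgx: r−2=p, u−6=o, y−2=w, j−6=d, g−2=e, x−6=r.

powder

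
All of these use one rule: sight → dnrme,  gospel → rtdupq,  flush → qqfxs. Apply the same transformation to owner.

zbyjc

The shifts repeat in a cycle of length 2: positions 0,1,… shift by +11, +5, then the pattern repeats.
Applying it to owner: o+11=z, w+5=b, n+11=y, e+5=j, r+11=c.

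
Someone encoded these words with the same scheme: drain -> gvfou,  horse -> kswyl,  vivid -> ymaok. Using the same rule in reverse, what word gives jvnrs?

In drain: d→g is +3, r→v is +4, a→f is +5, i→o is +6 — the shift increases by 1 each position. The shift increases by 1 at each position, starting from +3: 3, 4, 5, ….
Reversing it on jvnrs: j−3=g, v−4=r, n−5=i, r−6=l, s−7=l.

grill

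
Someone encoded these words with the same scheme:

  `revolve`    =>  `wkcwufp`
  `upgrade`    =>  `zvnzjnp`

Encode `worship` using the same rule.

In revolve: r→w is +5, e→k is +6, v→c is +7, o→w is +8 — the shift increases by 1 each position. Each letter shifts forward by (position + 5), i.e. 5, 6, 7, … — the shift grows by one for each successive letter.
On worship: w+5=b, o+6=u, r+7=y, s+8=a, h+9=q, i+10=s, p+11=a.

buyaqsa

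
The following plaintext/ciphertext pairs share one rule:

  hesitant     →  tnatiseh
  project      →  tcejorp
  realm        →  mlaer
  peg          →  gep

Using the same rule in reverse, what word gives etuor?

The output letters match the input read backwards: hesitant reversed is tnatiseh. The word is simply reversed.
Decoding etuor: then reverse → route.

route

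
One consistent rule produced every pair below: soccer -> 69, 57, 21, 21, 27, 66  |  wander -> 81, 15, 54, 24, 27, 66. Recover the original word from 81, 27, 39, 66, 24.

weird

Each letter becomes 3×(its alphabet position, a=1..z=26) + 12.
Undoing it on 81, 27, 39, 66, 24: 81→(81−12)÷3=23=w, 27→(27−12)÷3=5=e, 39→(39−12)÷3=9=i, 66→(66−12)÷3=18=r, 24→(24−12)÷3=4=d.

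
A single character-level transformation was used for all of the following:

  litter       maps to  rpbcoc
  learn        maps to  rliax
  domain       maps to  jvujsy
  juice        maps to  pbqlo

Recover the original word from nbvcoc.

In litter: l→r is +6, i→p is +7, t→b is +8, t→c is +9 — the shift increases by 1 each position. The shift increases by 1 at each position, starting from +6: 6, 7, 8, ….
Undoing it on nbvcoc: n−6=h, b−7=u, v−8=n, c−9=t, o−10=e, c−11=r.

hunter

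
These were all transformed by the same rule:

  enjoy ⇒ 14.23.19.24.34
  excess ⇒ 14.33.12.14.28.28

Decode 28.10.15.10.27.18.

Letters become their 1-based position plus 9 (so a→10, b→11, …).
Undoing it on 28.10.15.10.27.18: 28→(28−9)÷1=19=s, 10→(10−9)÷1=1=a, 15→(15−9)÷1=6=f, 10→(10−9)÷1=1=a, 27→(27−9)÷1=18=r, 18→(18−9)÷1=9=i.

safari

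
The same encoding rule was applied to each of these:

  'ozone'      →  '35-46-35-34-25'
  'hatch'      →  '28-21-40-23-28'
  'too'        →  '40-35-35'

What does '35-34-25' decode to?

one

o is letter #15 and maps to 35: an offset of 20. Letters become their 1-based position plus 20 (so a→21, b→22, …).
Undoing it on 35-34-25: 35→(35−20)÷1=15=o, 34→(34−20)÷1=14=n, 25→(25−20)÷1=5=e.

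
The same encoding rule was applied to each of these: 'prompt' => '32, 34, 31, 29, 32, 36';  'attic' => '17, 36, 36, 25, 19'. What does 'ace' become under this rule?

Each letter is replaced by its alphabet position (a=1..z=26) + 16.
For ace: a=1→17, c=3→19, e=5→21.

17, 19, 21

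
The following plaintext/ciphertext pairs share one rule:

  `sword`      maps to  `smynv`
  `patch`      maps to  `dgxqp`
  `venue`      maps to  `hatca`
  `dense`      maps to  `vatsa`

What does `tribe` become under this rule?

s(18)→s(18) and w(22)→m(12) fit y≡5x+6 (mod 26); the inverse of 5 mod 26 is 21. Treating letters as 0–25, the rule is x ↦ 5x + 6 (mod 26).
Applying it to tribe: t(19)→5·19+6≡23=x; r(17)→5·17+6≡13=n; i(8)→5·8+6≡20=u; b(1)→5·1+6≡11=l; e(4)→5·4+6≡0=a (all mod 26).

xnula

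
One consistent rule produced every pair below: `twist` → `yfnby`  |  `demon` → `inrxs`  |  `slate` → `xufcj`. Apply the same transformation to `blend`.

Shifts by position in twist: pos 0: t→y (+5), pos 1: w→f (+9), pos 2: i→n (+5), pos 3: s→b (+9) — repeating every 2. The shifts repeat in a cycle of length 2: positions 0,1,… shift by +5, +9, then the pattern repeats.
On blend: b+5=g, l+9=u, e+5=j, n+9=w, d+5=i.

gujwi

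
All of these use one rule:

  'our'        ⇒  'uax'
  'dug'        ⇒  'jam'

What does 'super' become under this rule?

Compare letters: o→u is +6, u→a is +6, r→x is +6 — a constant shift. This is a Caesar cipher with shift 6.
On super: s+6=y, u+6=a, p+6=v, e+6=k, r+6=x.

yavkx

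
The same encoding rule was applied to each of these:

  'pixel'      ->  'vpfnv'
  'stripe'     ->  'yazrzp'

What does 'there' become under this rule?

The shift increases by 1 at each position, starting from +6: 6, 7, 8, ….
Applying it to there: t+6=z, h+7=o, e+8=m, r+9=a, e+10=o.

zomao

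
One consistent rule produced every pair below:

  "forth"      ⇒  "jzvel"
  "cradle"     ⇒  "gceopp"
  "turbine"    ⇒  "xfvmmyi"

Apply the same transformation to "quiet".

Shifts by position in forth: pos 0: f→j (+4), pos 1: o→z (+11), pos 2: r→v (+4), pos 3: t→e (+11) — repeating every 2. The shifts repeat in a cycle of length 2: positions 0,1,… shift by +4, +11, then the pattern repeats.
Applying it to quiet: q+4=u, u+11=f, i+4=m, e+11=p, t+4=x.

ufmpx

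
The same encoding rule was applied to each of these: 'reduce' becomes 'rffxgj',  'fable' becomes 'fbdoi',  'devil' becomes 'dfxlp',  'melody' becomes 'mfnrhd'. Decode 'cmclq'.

claim

Each letter shifts forward by its position index (0, 1, 2, …) — the shift grows by one for each successive letter.
Decoding cmclq: c−0=c, m−1=l, c−2=a, l−3=i, q−4=m.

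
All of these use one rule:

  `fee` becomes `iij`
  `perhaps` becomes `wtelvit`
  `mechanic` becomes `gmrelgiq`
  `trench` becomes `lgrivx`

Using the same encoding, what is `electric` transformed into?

gmvxgipi

The output letters match the input read backwards, each shifted +4: fee reversed is eef. Read the word backwards and shift each letter +4.
On electric: reverse → cirtcele; then shift: c+4=g, i+4=m, r+4=v, t+4=x, c+4=g, e+4=i, l+4=p, e+4=i.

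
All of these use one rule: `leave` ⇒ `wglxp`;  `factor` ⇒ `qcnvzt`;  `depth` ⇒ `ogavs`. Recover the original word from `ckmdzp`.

A repeating key of period 2 is used — shifts +11, +2 over and over.
Reversing it on ckmdzp: c−11=r, k−2=i, m−11=b, d−2=b, z−11=o, p−2=n.

ribbon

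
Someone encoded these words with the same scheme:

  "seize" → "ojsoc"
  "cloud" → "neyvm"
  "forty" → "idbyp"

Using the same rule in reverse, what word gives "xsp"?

The output letters match the input read backwards, each shifted +10: seize reversed is ezies. The word is reversed, then every letter is shifted forward by 10.
Decoding xsp: shift back: x−10=n, s−10=i, p−10=f → nif; then reverse → fin.

fin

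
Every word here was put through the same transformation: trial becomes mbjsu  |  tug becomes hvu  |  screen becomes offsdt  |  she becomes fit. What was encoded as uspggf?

The output letters match the input read backwards, each shifted +1: trial reversed is lairt. Two steps: reverse the string, then apply a Caesar shift of +1.
Decoding uspggf: shift back: u−1=t, s−1=r, p−1=o, g−1=f, g−1=f, f−1=e → troffe; then reverse → effort.

effort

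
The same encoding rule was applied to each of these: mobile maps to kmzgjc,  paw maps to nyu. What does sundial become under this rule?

Compare letters: m→k is +24, o→m is +24, b→z is +24 — a constant shift. Every letter moves 24 places later in the alphabet, wrapping around z→a.
On sundial: s+24=q, u+24=s, n+24=l, d+24=b, i+24=g, a+24=y, l+24=j.

qslbgyj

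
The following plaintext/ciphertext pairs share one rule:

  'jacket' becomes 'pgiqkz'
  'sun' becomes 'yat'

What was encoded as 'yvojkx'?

Compare letters: j→p is +6, a→g is +6, c→i is +6 — a constant shift. This is a Caesar cipher with shift 6.
Undoing it on yvojkx: y−6=s, v−6=p, o−6=i, j−6=d, k−6=e, x−6=r.

spider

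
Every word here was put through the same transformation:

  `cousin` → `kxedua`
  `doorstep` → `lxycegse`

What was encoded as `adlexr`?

The shift increases by 1 at each position, starting from +8: 8, 9, 10, ….
Decoding adlexr: a−8=s, d−9=u, l−10=b, e−11=t, x−12=l, r−13=e.

subtle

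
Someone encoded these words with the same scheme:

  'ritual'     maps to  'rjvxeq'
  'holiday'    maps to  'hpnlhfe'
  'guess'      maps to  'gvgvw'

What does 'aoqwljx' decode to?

another

In ritual: r→r is +0, i→j is +1, t→v is +2, u→x is +3 — the shift increases by 1 each position. Each letter shifts forward by its position index (0, 1, 2, …) — the shift grows by one for each successive letter.
Decoding aoqwljx: a−0=a, o−1=n, q−2=o, w−3=t, l−4=h, j−5=e, x−6=r.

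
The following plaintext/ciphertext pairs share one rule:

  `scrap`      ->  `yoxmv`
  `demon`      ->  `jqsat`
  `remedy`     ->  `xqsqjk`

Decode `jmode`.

Shifts by position in scrap: pos 0: s→y (+6), pos 1: c→o (+12), pos 2: r→x (+6), pos 3: a→m (+12) — repeating every 2. A repeating key of period 2 is used — shifts +6, +12 over and over.
Reversing it on jmode: j−6=d, m−12=a, o−6=i, d−12=r, e−6=y.

dairy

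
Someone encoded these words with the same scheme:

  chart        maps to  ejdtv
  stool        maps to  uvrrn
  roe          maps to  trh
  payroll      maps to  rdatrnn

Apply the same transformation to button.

The shift depends on letter class: consonant c→e is +2, but vowel a→d is +3. Two shifts are in play — +3 for a/e/i/o/u, +2 for every other letter.
For button: b(cons)+2=d, u(vowel)+3=x, t(cons)+2=v, t(cons)+2=v, o(vowel)+3=r, n(cons)+2=p.

dxvvrp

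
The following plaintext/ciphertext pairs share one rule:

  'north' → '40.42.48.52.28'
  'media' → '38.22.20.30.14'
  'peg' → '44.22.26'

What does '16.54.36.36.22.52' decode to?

n(#14)→40 and o(#15)→42: differences scale by 2, so n = 2·pos + 12. With a=1..z=26, the number is 2·pos + 12.
Reversing it on 16.54.36.36.22.52: 16→(16−12)÷2=2=b, 54→(54−12)÷2=21=u, 36→(36−12)÷2=12=l, 36→(36−12)÷2=12=l, 22→(22−12)÷2=5=e, 52→(52−12)÷2=20=t.

bullet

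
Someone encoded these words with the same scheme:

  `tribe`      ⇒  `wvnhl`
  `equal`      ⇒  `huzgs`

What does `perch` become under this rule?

siwio

In tribe: t→w is +3, r→v is +4, i→n is +5, b→h is +6 — the shift increases by 1 each position. The shift increases by 1 at each position, starting from +3: 3, 4, 5, ….
Applying it to perch: p+3=s, e+4=i, r+5=w, c+6=i, h+7=o.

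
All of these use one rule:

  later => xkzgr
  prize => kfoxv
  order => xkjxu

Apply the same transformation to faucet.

The output letters match the input read backwards, each shifted +6: later reversed is retal. The word is reversed, then every letter is shifted forward by 6.
For faucet: reverse → tecuaf; then shift: t+6=z, e+6=k, c+6=i, u+6=a, a+6=g, f+6=l.

zkiagl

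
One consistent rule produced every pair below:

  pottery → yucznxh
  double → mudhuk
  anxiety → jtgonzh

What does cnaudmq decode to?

Shifts by position in pottery: pos 0: p→y (+9), pos 1: o→u (+6), pos 2: t→c (+9), pos 3: t→z (+6) — repeating every 2. The shifts repeat in a cycle of length 2: positions 0,1,… shift by +9, +6, then the pattern repeats.
Reversing it on cnaudmq: c−9=t, n−6=h, a−9=r, u−6=o, d−9=u, m−6=g, q−9=h.

through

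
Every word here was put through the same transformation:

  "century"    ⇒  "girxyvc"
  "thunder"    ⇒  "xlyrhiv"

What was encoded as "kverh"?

Compare letters: c→g is +4, e→i is +4, n→r is +4 — a constant shift. Each letter is shifted forward by 4 in the alphabet (a Caesar shift of +4).
Undoing it on kverh: k−4=g, v−4=r, e−4=a, r−4=n, h−4=d.

grand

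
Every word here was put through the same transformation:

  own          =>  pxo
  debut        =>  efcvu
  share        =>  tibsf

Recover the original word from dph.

cog

Compare letters: o→p is +1, w→x is +1, n→o is +1 — a constant shift. It's a constant shift of +1 (ROT1).
Reversing it on dph: d−1=c, p−1=o, h−1=g.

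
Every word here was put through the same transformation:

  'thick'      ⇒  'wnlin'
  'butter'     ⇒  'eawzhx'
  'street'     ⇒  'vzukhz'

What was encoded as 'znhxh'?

Shifts by position in thick: pos 0: t→w (+3), pos 1: h→n (+6), pos 2: i→l (+3), pos 3: c→i (+6) — repeating every 2. It's a Vigenère-style cipher with numeric key [3,6]: position i shifts by key[i mod 2].
Reversing it on znhxh: z−3=w, n−6=h, h−3=e, x−6=r, h−3=e.

where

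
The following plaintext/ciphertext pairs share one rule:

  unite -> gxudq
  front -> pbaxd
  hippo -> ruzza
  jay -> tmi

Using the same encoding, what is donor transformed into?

naxab

Two shifts are in play — +12 for a/e/i/o/u, +10 for every other letter.
Applying it to donor: d(cons)+10=n, o(vowel)+12=a, n(cons)+10=x, o(vowel)+12=a, r(cons)+10=b.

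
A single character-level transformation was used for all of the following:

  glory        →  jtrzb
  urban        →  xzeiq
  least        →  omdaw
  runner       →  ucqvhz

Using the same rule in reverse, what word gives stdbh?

plate

The shifts repeat in a cycle of length 2: positions 0,1,… shift by +3, +8, then the pattern repeats.
Reversing it on stdbh: s−3=p, t−8=l, d−3=a, b−8=t, h−3=e.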